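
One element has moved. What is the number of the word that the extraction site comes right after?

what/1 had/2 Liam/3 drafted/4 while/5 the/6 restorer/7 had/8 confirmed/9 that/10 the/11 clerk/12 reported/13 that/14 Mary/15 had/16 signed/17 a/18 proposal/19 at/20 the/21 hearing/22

4

The displaced element is "what" (word 1).
It functions as the direct object of "drafted", so the gap sits immediately after word 4 ("drafted").
Base order: Liam had drafted what while the restorer had confirmed that the clerk reported that Mary had signed a proposal at the hearing.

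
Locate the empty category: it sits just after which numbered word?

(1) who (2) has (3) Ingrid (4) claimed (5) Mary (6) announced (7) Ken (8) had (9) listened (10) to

The displaced element is "who" (word 1).
It is linked across 2 clause boundaries (Ø → Ø).
It functions as the object of the preposition "to" of "listened", so the gap sits immediately after word 10 ("to").
Base order: Ingrid has claimed Mary announced Ken had listened to who.

10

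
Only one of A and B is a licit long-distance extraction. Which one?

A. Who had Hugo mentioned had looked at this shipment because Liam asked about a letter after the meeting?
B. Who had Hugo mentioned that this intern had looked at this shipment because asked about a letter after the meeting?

A

In B, the wh-phrase is extracted from inside an adjunct island (introduced by "because"), which blocks movement.
In A, the extraction path crosses only that-complement boundaries, which are transparent.
So A is grammatical.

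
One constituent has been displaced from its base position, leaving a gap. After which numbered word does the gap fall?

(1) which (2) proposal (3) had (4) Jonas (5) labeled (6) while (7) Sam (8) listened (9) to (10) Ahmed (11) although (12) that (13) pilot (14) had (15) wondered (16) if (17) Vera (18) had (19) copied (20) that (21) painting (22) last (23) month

The displaced element is "which proposal" (word 2).
It functions as the direct object of "labeled", so the gap sits immediately after word 5 ("labeled").
Base order: Jonas had labeled which proposal while Sam listened to Ahmed although that pilot had wondered if Vera had copied that painting last month.

5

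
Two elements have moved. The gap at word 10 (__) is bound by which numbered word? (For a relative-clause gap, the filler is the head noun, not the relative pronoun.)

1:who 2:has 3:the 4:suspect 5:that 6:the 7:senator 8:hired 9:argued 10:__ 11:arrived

The marked gap is the subject of "arrived".
Its filler is the fronted wh-phrase "who", at word 1.
(The other dependency links word 4 to a gap after word 8.)

1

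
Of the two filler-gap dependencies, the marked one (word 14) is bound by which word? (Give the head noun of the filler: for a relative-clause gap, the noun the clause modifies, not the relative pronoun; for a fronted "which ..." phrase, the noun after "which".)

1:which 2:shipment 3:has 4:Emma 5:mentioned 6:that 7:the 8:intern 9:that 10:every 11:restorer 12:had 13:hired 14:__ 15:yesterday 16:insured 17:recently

The marked gap is inside the relative clause, the direct object of "hired".
Its filler is the head noun "intern" (via "that"), at word 8.
(The other dependency links word 2 to a gap after word 16.)

8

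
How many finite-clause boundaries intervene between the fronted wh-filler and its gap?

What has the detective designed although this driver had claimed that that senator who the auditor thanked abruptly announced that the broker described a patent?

0

"what" originates inside the matrix clause — no clause boundary is crossed.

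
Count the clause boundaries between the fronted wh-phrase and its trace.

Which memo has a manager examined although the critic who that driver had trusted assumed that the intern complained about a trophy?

0

"which memo" originates inside the matrix clause — no clause boundary is crossed.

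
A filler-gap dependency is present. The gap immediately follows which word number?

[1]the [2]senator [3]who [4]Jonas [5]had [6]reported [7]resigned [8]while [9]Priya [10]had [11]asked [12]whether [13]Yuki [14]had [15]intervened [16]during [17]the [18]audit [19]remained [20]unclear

6

The displaced element is "the senator" (word 2).
It is linked across 1 clause boundary (Ø).
It functions as the subject of "resigned", so the gap sits immediately after word 6 ("reported").
Base order: Jonas had reported that the senator resigned while Priya had asked whether Yuki had intervened during the audit.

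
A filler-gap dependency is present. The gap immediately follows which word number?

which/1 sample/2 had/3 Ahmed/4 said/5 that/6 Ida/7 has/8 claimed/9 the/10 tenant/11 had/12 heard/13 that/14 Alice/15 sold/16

16

The displaced element is "which sample" (word 2).
It is linked across 3 clause boundaries (that → Ø → that).
It functions as the direct object of "sold", so the gap sits immediately after word 16 ("sold").
Base order: Ahmed had said that Ida has claimed the tenant had heard that Alice sold which sample.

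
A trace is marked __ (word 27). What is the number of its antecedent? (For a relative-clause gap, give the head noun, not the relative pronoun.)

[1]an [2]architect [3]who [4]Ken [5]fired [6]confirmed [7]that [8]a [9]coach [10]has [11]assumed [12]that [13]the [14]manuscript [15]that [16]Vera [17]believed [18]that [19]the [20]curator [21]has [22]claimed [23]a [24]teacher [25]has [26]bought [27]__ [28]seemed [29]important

The gap at 27 is the object of "bought", inside a relative clause.
The relative pronoun is "that" (word 15); it is bound by the head noun immediately before it.
Its filler is the head noun "manuscript", at word 14.

14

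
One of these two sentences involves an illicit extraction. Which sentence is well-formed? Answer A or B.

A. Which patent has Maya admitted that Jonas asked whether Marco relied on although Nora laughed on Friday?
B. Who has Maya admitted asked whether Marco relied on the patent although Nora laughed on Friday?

In A, the wh-phrase is extracted from inside a wh-island (introduced by "whether"), which blocks movement.
In B, the extraction path crosses only that-complement boundaries, which are transparent.
So B is grammatical.

B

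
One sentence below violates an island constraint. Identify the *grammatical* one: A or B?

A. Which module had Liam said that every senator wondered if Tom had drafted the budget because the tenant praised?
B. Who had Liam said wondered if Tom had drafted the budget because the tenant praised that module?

In A, the wh-phrase is extracted from inside a wh-island (introduced by "if"), which blocks movement.
In B, the extraction path crosses only that-complement boundaries, which are transparent.
So B is grammatical.

B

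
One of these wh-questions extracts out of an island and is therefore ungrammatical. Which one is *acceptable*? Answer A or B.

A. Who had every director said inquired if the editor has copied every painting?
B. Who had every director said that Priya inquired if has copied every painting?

A

In B, the wh-phrase is extracted from inside a wh-island (introduced by "if"), which blocks movement.
In A, the extraction path crosses only that-complement boundaries, which are transparent.
So A is grammatical.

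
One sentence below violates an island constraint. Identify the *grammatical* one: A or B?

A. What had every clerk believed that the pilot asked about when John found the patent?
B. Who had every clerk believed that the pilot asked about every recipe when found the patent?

In B, the wh-phrase is extracted from inside an adjunct island (introduced by "when"), which blocks movement.
In A, the extraction path crosses only that-complement boundaries, which are transparent.
So A is grammatical.

A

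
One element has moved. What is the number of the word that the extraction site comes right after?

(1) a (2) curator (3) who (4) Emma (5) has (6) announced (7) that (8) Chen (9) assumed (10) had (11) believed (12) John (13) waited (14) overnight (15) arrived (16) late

9

The displaced element is "a curator" (word 2).
It is linked across 2 clause boundaries (that → Ø).
It functions as the subject of "believed", so the gap sits immediately after word 9 ("assumed").
Base order: Emma has announced that Chen assumed a curator had believed John waited overnight.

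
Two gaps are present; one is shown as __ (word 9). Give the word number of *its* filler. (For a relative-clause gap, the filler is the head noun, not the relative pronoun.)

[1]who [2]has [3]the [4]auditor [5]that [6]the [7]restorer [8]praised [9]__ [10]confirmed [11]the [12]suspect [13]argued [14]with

The marked gap is inside the relative clause, the direct object of "praised".
Its filler is the head noun "auditor" (via "that"), at word 4.
(The other dependency links word 1 to a gap after word 14.)

4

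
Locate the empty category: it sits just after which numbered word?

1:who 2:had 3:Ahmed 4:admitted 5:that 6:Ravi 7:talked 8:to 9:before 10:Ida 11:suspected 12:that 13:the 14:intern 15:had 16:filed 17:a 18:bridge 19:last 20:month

8

The displaced element is "who" (word 1).
It is linked across 1 clause boundary (that).
It functions as the object of the preposition "to" of "talked", so the gap sits immediately after word 8 ("to").
Base order: Ahmed had admitted that Ravi talked to who before Ida suspected that the intern had filed a bridge last month.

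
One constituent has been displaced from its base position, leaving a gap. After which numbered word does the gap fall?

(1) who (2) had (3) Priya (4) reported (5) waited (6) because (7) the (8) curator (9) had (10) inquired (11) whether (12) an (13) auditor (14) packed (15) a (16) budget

The displaced element is "who" (word 1).
It is linked across 1 clause boundary (Ø).
It functions as the subject of "waited", so the gap sits immediately after word 4 ("reported").
Base order: Priya had reported that who waited because the curator had inquired whether an auditor packed a budget.

4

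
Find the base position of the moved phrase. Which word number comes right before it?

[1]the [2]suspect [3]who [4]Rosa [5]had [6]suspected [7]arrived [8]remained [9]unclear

6

The displaced element is "the suspect" (word 2).
It is linked across 1 clause boundary (Ø).
It functions as the subject of "arrived", so the gap sits immediately after word 6 ("suspected").
Base order: Rosa had suspected that the suspect arrived.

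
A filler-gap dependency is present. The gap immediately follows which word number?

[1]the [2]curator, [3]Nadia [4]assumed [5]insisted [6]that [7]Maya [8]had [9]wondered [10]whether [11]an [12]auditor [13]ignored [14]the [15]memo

The displaced element is "the curator" (word 2).
It is linked across 1 clause boundary (Ø).
It functions as the subject of "insisted", so the gap sits immediately after word 4 ("assumed").
Base order: Nadia assumed that the curator insisted that Maya had wondered whether an auditor ignored the memo.

4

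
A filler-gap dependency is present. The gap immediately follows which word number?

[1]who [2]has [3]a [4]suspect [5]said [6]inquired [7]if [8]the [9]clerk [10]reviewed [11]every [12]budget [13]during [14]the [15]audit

5

The displaced element is "who" (word 1).
It is linked across 1 clause boundary (Ø).
It functions as the subject of "inquired", so the gap sits immediately after word 5 ("said").
Base order: A suspect has said who inquired if the clerk reviewed every budget during the audit.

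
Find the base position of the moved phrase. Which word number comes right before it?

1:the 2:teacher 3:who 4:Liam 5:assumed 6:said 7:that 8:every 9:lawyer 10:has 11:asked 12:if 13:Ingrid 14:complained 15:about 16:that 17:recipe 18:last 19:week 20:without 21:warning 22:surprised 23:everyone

5

The displaced element is "the teacher" (word 2).
It is linked across 1 clause boundary (Ø).
It functions as the subject of "said", so the gap sits immediately after word 5 ("assumed").
Base order: Liam assumed that the teacher said that every lawyer has asked if Ingrid complained about that recipe last week without warning.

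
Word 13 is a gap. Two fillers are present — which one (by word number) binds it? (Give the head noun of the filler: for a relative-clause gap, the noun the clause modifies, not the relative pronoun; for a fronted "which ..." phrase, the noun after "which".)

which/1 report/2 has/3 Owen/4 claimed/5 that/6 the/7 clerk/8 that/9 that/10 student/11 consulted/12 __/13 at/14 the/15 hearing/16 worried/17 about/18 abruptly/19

8

The marked gap is inside the relative clause, the direct object of "consulted".
Its filler is the head noun "clerk" (via "that"), at word 8.
(The other dependency links word 2 to a gap after word 18.)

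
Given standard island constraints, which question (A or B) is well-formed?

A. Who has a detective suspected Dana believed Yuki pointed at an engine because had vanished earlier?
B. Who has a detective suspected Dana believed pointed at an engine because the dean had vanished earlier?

B

In A, the wh-phrase is extracted from inside an adjunct island (introduced by "because"), which blocks movement.
In B, the extraction path crosses only that-complement boundaries, which are transparent.
So B is grammatical.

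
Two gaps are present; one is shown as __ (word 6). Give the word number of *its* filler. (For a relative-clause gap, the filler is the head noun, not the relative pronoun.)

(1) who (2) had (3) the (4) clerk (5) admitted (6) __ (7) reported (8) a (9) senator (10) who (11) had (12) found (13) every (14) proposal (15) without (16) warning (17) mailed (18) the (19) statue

The marked gap is the subject of "reported".
Its filler is the fronted wh-phrase "who", at word 1.
(The other dependency links word 9 to a gap after word 10.)

1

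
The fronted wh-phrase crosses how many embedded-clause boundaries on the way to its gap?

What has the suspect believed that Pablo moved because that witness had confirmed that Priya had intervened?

1

"what" is extracted from the object of "moved".
Boundaries crossed, outermost first: [that] — 1 in total.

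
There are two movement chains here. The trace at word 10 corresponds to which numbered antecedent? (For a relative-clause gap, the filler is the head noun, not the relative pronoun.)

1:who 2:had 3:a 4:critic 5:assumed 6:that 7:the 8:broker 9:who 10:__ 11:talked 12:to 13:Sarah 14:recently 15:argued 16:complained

8

The marked gap is inside the relative clause, the subject of "talked".
Its filler is the head noun "broker" (via "who"), at word 8.
(The other dependency links word 1 to a gap after word 15.)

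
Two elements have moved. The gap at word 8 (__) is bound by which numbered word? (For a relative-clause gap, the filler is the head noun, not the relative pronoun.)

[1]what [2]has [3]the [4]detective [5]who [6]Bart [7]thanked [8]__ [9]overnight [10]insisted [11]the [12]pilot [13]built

4

The marked gap is inside the relative clause, the direct object of "thanked".
Its filler is the head noun "detective" (via "who"), at word 4.
(The other dependency links word 1 to a gap after word 13.)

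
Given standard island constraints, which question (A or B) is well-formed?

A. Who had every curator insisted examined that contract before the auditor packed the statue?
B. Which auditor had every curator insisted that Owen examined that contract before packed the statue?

A

In B, the wh-phrase is extracted from inside an adjunct island (introduced by "before"), which blocks movement.
In A, the extraction path crosses only that-complement boundaries, which are transparent.
So A is grammatical.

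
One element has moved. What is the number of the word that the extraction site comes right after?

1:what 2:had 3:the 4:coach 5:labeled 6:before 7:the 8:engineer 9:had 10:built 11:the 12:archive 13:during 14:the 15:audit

5

The displaced element is "what" (word 1).
It functions as the direct object of "labeled", so the gap sits immediately after word 5 ("labeled").
Base order: The coach had labeled what before the engineer had built the archive during the audit.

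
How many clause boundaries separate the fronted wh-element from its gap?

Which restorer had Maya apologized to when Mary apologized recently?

0

"which restorer" originates inside the matrix clause — no clause boundary is crossed.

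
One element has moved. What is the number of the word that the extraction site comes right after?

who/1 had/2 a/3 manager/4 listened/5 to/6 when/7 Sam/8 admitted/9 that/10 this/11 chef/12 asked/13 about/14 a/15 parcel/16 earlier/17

The displaced element is "who" (word 1).
It functions as the object of the preposition "to" of "listened", so the gap sits immediately after word 6 ("to").
Base order: A manager had listened to who when Sam admitted that this chef asked about a parcel earlier.

6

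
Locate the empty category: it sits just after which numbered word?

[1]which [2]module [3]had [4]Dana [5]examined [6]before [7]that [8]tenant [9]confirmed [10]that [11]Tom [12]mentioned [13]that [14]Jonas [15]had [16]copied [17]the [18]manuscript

The displaced element is "which module" (word 2).
It functions as the direct object of "examined", so the gap sits immediately after word 5 ("examined").
Base order: Dana had examined which module before that tenant confirmed that Tom mentioned that Jonas had copied the manuscript.

5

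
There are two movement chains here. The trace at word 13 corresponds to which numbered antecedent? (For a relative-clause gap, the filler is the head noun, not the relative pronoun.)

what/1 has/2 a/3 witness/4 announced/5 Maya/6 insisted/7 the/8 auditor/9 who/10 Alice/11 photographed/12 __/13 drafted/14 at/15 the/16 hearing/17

9

The marked gap is inside the relative clause, the direct object of "photographed".
Its filler is the head noun "auditor" (via "who"), at word 9.
(The other dependency links word 1 to a gap after word 14.)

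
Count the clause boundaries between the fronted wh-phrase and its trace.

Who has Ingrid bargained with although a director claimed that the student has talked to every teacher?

0

"who" originates inside the matrix clause — no clause boundary is crossed.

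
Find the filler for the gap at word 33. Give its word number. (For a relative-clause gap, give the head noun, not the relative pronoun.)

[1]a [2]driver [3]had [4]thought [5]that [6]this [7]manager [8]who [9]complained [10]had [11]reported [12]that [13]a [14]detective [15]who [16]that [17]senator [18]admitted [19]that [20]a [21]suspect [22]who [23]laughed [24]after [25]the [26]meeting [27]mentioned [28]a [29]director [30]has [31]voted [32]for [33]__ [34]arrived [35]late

14

The gap at 33 is the prepositional object of "voted", inside a relative clause.
The relative pronoun is "who" (word 15); it is bound by the head noun immediately before it.
Its filler is the head noun "detective", at word 14.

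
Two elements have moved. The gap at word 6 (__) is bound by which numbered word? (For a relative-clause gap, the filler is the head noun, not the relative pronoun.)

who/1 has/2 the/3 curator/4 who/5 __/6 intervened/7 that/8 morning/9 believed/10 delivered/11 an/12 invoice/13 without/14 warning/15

The marked gap is inside the relative clause, the subject of "intervened".
Its filler is the head noun "curator" (via "who"), at word 4.
(The other dependency links word 1 to a gap after word 10.)

4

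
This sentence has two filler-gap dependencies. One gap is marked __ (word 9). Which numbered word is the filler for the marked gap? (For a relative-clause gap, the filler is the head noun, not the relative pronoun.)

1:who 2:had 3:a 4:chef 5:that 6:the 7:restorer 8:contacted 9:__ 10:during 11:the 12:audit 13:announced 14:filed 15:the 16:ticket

4

The marked gap is inside the relative clause, the direct object of "contacted".
Its filler is the head noun "chef" (via "that"), at word 4.
(The other dependency links word 1 to a gap after word 13.)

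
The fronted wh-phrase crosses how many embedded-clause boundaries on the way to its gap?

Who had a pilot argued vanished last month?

1

"who" is extracted from the subject of "vanished".
Boundaries crossed, outermost first: [Ø] — 1 in total.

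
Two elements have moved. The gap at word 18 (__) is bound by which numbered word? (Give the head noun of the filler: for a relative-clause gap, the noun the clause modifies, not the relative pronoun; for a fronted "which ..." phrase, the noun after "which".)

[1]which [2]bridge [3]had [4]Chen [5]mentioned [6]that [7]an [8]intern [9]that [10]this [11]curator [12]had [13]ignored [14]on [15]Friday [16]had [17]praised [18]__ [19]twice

The marked gap is the direct object of "praised".
Its filler is the fronted wh-phrase "which bridge", at word 2.
(The other dependency links word 8 to a gap after word 13.)

2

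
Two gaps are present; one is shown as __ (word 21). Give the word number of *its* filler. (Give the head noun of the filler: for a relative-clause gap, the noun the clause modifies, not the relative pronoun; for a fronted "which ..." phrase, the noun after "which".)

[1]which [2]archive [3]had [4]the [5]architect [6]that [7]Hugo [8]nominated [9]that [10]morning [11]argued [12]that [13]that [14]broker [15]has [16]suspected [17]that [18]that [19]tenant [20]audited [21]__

2

The marked gap is the direct object of "audited".
Its filler is the fronted wh-phrase "which archive", at word 2.
(The other dependency links word 5 to a gap after word 8.)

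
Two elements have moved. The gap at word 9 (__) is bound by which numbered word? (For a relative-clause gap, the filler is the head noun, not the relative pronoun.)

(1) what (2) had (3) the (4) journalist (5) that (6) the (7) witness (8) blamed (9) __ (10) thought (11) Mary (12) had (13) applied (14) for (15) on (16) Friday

4

The marked gap is inside the relative clause, the direct object of "blamed".
Its filler is the head noun "journalist" (via "that"), at word 4.
(The other dependency links word 1 to a gap after word 14.)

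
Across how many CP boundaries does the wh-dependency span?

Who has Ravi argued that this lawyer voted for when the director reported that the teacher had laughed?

1

"who" is extracted from the PP object of "voted".
Boundaries crossed, outermost first: [that] — 1 in total.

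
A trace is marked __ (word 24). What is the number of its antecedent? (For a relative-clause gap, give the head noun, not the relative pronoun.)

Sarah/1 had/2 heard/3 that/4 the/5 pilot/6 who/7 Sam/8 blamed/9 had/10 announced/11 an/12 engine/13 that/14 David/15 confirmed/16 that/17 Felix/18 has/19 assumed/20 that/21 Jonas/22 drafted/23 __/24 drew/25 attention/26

The gap at 24 is the object of "drafted", inside a relative clause.
The relative pronoun is "that" (word 14); it is bound by the head noun immediately before it.
Its filler is the head noun "engine", at word 13.

13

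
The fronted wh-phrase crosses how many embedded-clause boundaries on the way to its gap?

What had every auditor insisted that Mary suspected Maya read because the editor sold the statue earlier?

2

"what" is extracted from the object of "read".
Boundaries crossed, outermost first: [that], [Ø] — 2 in total.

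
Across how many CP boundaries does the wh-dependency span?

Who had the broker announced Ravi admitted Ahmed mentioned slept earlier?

3

"who" is extracted from the subject of "slept".
Boundaries crossed, outermost first: [Ø], [Ø], [Ø] — 3 in total.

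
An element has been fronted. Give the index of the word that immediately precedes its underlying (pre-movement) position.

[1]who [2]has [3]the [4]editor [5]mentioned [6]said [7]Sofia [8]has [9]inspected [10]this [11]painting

The displaced element is "who" (word 1).
It is linked across 1 clause boundary (Ø).
It functions as the subject of "said", so the gap sits immediately after word 5 ("mentioned").
Base order: The editor has mentioned that who said Sofia has inspected this painting.

5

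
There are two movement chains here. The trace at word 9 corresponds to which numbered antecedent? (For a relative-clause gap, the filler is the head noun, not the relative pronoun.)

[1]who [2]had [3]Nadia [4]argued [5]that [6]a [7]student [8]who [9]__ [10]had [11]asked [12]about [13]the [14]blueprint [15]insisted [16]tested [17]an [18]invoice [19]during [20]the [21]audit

7

The marked gap is inside the relative clause, the subject of "asked".
Its filler is the head noun "student" (via "who"), at word 7.
(The other dependency links word 1 to a gap after word 15.)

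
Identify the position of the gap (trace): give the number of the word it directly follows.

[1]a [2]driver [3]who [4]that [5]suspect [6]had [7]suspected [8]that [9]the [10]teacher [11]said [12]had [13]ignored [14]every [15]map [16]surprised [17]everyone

11

The displaced element is "a driver" (word 2).
It is linked across 2 clause boundaries (that → Ø).
It functions as the subject of "ignored", so the gap sits immediately after word 11 ("said").
Base order: That suspect had suspected that the teacher said a driver had ignored every map.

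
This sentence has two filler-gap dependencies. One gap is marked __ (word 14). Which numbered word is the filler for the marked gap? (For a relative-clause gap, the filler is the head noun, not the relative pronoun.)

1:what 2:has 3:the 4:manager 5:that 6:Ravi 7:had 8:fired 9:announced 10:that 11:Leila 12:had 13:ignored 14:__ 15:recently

The marked gap is the direct object of "ignored".
Its filler is the fronted wh-phrase "what", at word 1.
(The other dependency links word 4 to a gap after word 8.)

1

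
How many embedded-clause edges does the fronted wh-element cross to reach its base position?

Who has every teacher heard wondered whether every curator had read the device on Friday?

"who" is extracted from the subject of "wondered".
Boundaries crossed, outermost first: [Ø] — 1 in total.

1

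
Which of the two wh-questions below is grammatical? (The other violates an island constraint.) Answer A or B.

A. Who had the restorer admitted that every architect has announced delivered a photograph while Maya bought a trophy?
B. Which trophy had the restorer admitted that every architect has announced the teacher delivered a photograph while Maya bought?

A

In B, the wh-phrase is extracted from inside an adjunct island (introduced by "while"), which blocks movement.
In A, the extraction path crosses only that-complement boundaries, which are transparent.
So A is grammatical.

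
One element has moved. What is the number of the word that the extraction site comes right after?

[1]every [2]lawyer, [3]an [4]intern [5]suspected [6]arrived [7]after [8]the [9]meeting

The displaced element is "every lawyer" (word 2).
It is linked across 1 clause boundary (Ø).
It functions as the subject of "arrived", so the gap sits immediately after word 5 ("suspected").
Base order: An intern suspected that every lawyer arrived after the meeting.

5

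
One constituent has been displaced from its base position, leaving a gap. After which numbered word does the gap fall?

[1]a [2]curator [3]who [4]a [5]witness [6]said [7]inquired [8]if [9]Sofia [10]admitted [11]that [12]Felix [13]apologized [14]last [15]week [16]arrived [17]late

The displaced element is "a curator" (word 2).
It is linked across 1 clause boundary (Ø).
It functions as the subject of "inquired", so the gap sits immediately after word 6 ("said").
Base order: A witness said a curator inquired if Sofia admitted that Felix apologized last week.

6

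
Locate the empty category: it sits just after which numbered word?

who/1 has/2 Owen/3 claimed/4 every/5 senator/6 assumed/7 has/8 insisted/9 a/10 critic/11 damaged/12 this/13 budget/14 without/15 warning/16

The displaced element is "who" (word 1).
It is linked across 2 clause boundaries (Ø → Ø).
It functions as the subject of "insisted", so the gap sits immediately after word 7 ("assumed").
Base order: Owen has claimed every senator assumed who has insisted a critic damaged this budget without warning.

7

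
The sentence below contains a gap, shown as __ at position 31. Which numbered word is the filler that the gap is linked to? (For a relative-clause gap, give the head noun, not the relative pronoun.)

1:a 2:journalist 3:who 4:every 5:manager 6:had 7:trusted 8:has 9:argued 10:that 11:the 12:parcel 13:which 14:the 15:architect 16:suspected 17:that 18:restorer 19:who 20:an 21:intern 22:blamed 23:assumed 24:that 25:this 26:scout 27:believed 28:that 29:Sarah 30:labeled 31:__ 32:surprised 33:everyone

The gap at 31 is the object of "labeled", inside a relative clause.
The relative pronoun is "which" (word 13); it is bound by the head noun immediately before it.
Its filler is the head noun "parcel", at word 12.

12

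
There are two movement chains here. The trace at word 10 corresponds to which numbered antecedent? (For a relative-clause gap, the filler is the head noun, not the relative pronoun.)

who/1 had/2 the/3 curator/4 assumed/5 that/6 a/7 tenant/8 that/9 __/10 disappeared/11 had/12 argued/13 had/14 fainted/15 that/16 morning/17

8

The marked gap is inside the relative clause, the subject of "disappeared".
Its filler is the head noun "tenant" (via "that"), at word 8.
(The other dependency links word 1 to a gap after word 13.)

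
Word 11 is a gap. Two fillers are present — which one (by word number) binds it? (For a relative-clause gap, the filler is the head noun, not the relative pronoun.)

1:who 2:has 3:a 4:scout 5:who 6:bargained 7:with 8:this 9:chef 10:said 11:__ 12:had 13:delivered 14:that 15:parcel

The marked gap is the subject of "delivered".
Its filler is the fronted wh-phrase "who", at word 1.
(The other dependency links word 4 to a gap after word 5.)

1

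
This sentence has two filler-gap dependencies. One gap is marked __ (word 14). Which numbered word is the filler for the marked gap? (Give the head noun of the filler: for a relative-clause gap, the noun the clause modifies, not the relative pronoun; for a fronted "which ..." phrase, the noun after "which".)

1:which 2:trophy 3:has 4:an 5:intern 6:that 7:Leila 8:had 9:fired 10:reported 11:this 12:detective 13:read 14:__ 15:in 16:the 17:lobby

2

The marked gap is the direct object of "read".
Its filler is the fronted wh-phrase "which trophy", at word 2.
(The other dependency links word 5 to a gap after word 9.)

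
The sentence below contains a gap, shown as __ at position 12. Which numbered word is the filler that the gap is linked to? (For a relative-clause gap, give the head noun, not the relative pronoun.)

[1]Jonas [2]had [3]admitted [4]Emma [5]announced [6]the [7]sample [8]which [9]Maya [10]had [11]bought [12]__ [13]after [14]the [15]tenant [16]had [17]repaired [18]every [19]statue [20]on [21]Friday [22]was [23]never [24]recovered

7

The gap at 12 is the object of "bought", inside a relative clause.
The relative pronoun is "which" (word 8); it is bound by the head noun immediately before it.
Its filler is the head noun "sample", at word 7.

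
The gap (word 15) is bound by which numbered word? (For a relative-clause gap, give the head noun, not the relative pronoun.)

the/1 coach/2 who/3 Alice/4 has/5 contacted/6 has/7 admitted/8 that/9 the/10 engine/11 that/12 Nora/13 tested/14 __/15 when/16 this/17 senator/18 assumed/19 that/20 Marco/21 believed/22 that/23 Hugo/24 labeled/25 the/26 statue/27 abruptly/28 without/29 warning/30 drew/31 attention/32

11

The gap at 15 is the object of "tested", inside a relative clause.
The relative pronoun is "that" (word 12); it is bound by the head noun immediately before it.
Its filler is the head noun "engine", at word 11.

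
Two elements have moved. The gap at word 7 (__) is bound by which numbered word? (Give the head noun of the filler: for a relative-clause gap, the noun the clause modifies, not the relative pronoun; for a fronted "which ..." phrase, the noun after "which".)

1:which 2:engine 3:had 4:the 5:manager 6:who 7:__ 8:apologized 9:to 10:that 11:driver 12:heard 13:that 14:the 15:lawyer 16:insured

The marked gap is inside the relative clause, the subject of "apologized".
Its filler is the head noun "manager" (via "who"), at word 5.
(The other dependency links word 2 to a gap after word 16.)

5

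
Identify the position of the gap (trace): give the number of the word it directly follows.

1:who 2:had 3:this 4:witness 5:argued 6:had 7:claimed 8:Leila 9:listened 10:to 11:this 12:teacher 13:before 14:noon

The displaced element is "who" (word 1).
It is linked across 1 clause boundary (Ø).
It functions as the subject of "claimed", so the gap sits immediately after word 5 ("argued").
Base order: This witness had argued that who had claimed Leila listened to this teacher before noon.

5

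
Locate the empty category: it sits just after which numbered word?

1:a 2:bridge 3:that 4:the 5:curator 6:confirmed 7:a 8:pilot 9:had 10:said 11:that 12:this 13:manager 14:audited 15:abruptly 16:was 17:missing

The displaced element is "a bridge" (word 2).
It is linked across 2 clause boundaries (Ø → that).
It functions as the direct object of "audited", so the gap sits immediately after word 14 ("audited").
Base order: The curator confirmed a pilot had said that this manager audited a bridge abruptly.

14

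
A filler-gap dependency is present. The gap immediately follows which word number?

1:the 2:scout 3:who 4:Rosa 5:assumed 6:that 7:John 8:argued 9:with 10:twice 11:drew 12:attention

9

The displaced element is "the scout" (word 2).
It is linked across 1 clause boundary (that).
It functions as the object of the preposition "with" of "argued", so the gap sits immediately after word 9 ("with").
Base order: Rosa assumed that John argued with the scout twice.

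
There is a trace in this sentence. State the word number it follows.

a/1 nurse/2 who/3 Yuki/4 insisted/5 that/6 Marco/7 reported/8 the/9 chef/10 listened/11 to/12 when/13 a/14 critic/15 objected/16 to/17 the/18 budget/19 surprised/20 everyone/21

12

The displaced element is "a nurse" (word 2).
It is linked across 2 clause boundaries (that → Ø).
It functions as the object of the preposition "to" of "listened", so the gap sits immediately after word 12 ("to").
Base order: Yuki insisted that Marco reported the chef listened to a nurse when a critic objected to the budget.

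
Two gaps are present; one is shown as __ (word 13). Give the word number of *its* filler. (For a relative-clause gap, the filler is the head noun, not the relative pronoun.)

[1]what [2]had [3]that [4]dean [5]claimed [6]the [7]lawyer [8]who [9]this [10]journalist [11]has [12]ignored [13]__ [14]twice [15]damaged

7

The marked gap is inside the relative clause, the direct object of "ignored".
Its filler is the head noun "lawyer" (via "who"), at word 7.
(The other dependency links word 1 to a gap after word 15.)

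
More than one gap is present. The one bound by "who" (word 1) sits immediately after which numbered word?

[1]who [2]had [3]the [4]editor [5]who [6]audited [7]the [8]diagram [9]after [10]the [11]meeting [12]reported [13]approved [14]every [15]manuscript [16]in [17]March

12

The displaced element is "who" (word 1).
It is linked across 1 clause boundary (Ø).
It functions as the subject of "approved", so the gap sits immediately after word 12 ("reported").
Base order: The editor who audited the diagram after the meeting had reported who approved every manuscript in March.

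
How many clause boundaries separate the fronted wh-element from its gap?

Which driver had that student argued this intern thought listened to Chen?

"which driver" is extracted from the subject of "listened".
Boundaries crossed, outermost first: [Ø], [Ø] — 2 in total.

2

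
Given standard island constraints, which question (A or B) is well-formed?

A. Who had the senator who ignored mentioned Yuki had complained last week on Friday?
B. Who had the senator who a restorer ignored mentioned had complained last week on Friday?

In A, the wh-phrase is extracted from inside a complex-NP island (relative clause) (introduced by "who"), which blocks movement.
In B, the extraction path crosses only that-complement boundaries, which are transparent.
So B is grammatical.

B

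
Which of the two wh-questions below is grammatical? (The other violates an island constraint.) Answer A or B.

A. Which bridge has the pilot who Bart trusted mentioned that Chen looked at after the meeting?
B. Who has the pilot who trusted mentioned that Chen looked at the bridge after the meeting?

A

In B, the wh-phrase is extracted from inside a complex-NP island (relative clause) (introduced by "who"), which blocks movement.
In A, the extraction path crosses only that-complement boundaries, which are transparent.
So A is grammatical.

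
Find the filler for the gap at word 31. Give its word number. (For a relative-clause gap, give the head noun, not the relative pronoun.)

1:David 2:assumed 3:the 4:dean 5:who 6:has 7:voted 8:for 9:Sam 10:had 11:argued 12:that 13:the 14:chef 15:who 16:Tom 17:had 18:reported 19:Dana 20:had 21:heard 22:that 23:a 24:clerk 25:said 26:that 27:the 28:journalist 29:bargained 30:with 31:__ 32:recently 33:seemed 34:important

14

The gap at 31 is the prepositional object of "bargained", inside a relative clause.
The relative pronoun is "who" (word 15); it is bound by the head noun immediately before it.
Its filler is the head noun "chef", at word 14.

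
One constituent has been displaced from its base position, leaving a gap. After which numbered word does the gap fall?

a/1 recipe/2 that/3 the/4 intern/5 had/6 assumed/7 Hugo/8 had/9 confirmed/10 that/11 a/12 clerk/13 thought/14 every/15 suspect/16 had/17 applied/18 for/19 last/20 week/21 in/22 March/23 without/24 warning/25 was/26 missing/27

19

The displaced element is "a recipe" (word 2).
It is linked across 3 clause boundaries (Ø → that → Ø).
It functions as the object of the preposition "for" of "applied", so the gap sits immediately after word 19 ("for").
Base order: The intern had assumed Hugo had confirmed that a clerk thought every suspect had applied for a recipe last week in March without warning.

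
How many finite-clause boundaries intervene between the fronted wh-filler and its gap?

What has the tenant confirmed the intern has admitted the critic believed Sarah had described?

3

"what" is extracted from the object of "described".
Boundaries crossed, outermost first: [Ø], [Ø], [Ø] — 3 in total.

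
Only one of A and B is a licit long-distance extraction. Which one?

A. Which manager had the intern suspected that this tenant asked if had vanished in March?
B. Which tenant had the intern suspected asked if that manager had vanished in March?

B

In A, the wh-phrase is extracted from inside a wh-island (introduced by "if"), which blocks movement.
In B, the extraction path crosses only that-complement boundaries, which are transparent.
So B is grammatical.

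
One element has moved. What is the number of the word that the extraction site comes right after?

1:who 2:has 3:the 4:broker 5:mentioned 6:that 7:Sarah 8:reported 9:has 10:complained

The displaced element is "who" (word 1).
It is linked across 2 clause boundaries (that → Ø).
It functions as the subject of "complained", so the gap sits immediately after word 8 ("reported").
Base order: The broker has mentioned that Sarah reported that who has complained.

8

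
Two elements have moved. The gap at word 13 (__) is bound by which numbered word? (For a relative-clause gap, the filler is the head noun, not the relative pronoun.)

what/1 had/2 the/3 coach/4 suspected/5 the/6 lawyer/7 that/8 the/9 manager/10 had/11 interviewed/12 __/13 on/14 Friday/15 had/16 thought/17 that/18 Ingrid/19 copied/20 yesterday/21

7

The marked gap is inside the relative clause, the direct object of "interviewed".
Its filler is the head noun "lawyer" (via "that"), at word 7.
(The other dependency links word 1 to a gap after word 20.)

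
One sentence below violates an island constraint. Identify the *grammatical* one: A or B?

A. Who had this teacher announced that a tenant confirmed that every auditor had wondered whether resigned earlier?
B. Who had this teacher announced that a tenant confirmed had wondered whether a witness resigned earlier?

In A, the wh-phrase is extracted from inside a wh-island (introduced by "whether"), which blocks movement.
In B, the extraction path crosses only that-complement boundaries, which are transparent.
So B is grammatical.

B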